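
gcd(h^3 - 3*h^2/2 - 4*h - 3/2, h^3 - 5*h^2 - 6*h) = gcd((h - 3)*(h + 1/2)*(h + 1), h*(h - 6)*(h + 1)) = h + 1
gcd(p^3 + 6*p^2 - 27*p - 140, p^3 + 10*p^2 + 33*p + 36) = p + 4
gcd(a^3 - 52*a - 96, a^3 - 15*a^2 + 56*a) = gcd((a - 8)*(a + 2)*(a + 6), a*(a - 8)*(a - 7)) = a - 8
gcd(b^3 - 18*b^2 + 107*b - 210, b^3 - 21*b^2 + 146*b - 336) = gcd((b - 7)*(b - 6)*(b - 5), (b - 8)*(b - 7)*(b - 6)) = b^2 - 13*b + 42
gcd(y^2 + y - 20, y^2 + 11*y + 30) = y + 5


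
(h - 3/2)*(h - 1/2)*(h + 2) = h^3 - 13*h/4 + 3/2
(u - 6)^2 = u^2 - 12*u + 36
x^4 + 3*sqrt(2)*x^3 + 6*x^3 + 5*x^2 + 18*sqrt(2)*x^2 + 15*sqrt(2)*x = x*(x + 1)*(x + 5)*(x + 3*sqrt(2))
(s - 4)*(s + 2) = s^2 - 2*s - 8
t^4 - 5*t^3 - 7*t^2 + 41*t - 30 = (t - 5)*(t - 2)*(t - 1)*(t + 3)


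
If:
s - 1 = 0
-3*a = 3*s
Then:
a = -1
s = 1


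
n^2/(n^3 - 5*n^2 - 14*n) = n/(n^2 - 5*n - 14)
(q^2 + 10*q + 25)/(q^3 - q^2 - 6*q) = (q^2 + 10*q + 25)/(q*(q^2 - q - 6))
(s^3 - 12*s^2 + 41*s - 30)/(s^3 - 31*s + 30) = (s - 6)/(s + 6)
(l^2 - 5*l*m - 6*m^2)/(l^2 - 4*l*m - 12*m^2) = (l + m)/(l + 2*m)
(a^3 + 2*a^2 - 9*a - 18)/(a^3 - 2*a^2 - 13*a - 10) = (a^2 - 9)/(a^2 - 4*a - 5)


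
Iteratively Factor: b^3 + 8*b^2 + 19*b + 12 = (b + 4)*(b^2 + 4*b + 3) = (b + 1)*(b + 4)*(b + 3)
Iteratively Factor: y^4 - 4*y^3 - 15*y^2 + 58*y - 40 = (y + 4)*(y^3 - 8*y^2 + 17*y - 10) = (y - 1)*(y + 4)*(y^2 - 7*y + 10) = (y - 5)*(y - 1)*(y + 4)*(y - 2)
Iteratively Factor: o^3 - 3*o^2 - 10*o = (o - 5)*(o^2 + 2*o) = (o - 5)*(o + 2)*(o)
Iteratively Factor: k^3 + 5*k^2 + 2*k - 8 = (k + 2)*(k^2 + 3*k - 4) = (k - 1)*(k + 2)*(k + 4)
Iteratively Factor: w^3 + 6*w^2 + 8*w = (w)*(w^2 + 6*w + 8) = w*(w + 2)*(w + 4)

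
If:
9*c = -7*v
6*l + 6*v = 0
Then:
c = -7*v/9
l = -v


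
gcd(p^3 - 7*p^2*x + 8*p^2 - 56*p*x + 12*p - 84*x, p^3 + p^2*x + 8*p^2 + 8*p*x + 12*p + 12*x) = p^2 + 8*p + 12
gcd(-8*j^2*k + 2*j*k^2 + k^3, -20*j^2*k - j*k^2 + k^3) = 4*j*k + k^2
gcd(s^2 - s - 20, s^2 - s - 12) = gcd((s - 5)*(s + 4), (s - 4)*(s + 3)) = 1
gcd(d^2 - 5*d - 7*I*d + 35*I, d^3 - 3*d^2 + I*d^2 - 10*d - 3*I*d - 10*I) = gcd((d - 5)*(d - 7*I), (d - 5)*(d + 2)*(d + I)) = d - 5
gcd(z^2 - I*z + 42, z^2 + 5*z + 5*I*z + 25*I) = 1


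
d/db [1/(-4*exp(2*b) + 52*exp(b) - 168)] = (2*exp(b) - 13)*exp(b)/(4*(exp(2*b) - 13*exp(b) + 42)^2)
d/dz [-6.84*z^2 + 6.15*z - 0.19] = 6.15 - 13.68*z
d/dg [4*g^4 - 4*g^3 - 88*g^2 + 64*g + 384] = 16*g^3 - 12*g^2 - 176*g + 64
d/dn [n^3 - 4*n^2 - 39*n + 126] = 3*n^2 - 8*n - 39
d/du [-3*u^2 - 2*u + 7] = -6*u - 2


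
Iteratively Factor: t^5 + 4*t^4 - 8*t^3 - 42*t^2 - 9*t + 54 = (t + 3)*(t^4 + t^3 - 11*t^2 - 9*t + 18) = (t - 1)*(t + 3)*(t^3 + 2*t^2 - 9*t - 18) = (t - 1)*(t + 2)*(t + 3)*(t^2 - 9) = (t - 1)*(t + 2)*(t + 3)^2*(t - 3)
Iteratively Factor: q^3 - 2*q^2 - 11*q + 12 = (q + 3)*(q^2 - 5*q + 4) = (q - 1)*(q + 3)*(q - 4)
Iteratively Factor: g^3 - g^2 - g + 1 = (g - 1)*(g^2 - 1) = (g - 1)*(g + 1)*(g - 1)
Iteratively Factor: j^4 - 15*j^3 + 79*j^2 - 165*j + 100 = (j - 4)*(j^3 - 11*j^2 + 35*j - 25) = (j - 5)*(j - 4)*(j^2 - 6*j + 5) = (j - 5)*(j - 4)*(j - 1)*(j - 5)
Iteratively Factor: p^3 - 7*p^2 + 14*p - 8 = (p - 4)*(p^2 - 3*p + 2) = (p - 4)*(p - 2)*(p - 1)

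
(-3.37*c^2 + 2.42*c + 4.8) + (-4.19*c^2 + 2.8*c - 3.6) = -7.56*c^2 + 5.22*c + 1.2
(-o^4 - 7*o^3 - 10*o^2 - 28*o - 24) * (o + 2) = -o^5 - 9*o^4 - 24*o^3 - 48*o^2 - 80*o - 48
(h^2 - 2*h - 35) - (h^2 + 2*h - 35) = -4*h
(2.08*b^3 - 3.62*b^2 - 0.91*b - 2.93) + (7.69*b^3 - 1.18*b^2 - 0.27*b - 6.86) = 9.77*b^3 - 4.8*b^2 - 1.18*b - 9.79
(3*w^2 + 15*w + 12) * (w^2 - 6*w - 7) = 3*w^4 - 3*w^3 - 99*w^2 - 177*w - 84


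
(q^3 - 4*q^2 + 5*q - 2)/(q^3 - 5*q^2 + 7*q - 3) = (q - 2)/(q - 3)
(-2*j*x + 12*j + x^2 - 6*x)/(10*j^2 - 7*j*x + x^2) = (x - 6)/(-5*j + x)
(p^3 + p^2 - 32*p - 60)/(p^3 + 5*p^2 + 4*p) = (p^3 + p^2 - 32*p - 60)/(p*(p^2 + 5*p + 4))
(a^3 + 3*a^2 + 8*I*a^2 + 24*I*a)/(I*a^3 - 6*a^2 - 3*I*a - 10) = a*(-I*a^2 + a*(8 - 3*I) + 24)/(a^3 + 6*I*a^2 - 3*a + 10*I)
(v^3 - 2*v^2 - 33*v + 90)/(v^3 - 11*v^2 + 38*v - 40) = (v^2 + 3*v - 18)/(v^2 - 6*v + 8)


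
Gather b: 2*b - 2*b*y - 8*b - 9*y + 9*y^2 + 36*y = b*(-2*y - 6) + 9*y^2 + 27*y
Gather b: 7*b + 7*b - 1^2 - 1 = 14*b - 2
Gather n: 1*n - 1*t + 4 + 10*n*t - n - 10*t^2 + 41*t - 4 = 10*n*t - 10*t^2 + 40*t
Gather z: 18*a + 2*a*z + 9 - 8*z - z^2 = 18*a - z^2 + z*(2*a - 8) + 9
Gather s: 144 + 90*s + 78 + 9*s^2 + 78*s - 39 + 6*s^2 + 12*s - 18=15*s^2 + 180*s + 165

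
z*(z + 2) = z^2 + 2*z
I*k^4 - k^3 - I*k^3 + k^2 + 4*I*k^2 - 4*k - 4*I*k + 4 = (k - 2*I)*(k + I)*(k + 2*I)*(I*k - I)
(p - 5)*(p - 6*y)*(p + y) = p^3 - 5*p^2*y - 5*p^2 - 6*p*y^2 + 25*p*y + 30*y^2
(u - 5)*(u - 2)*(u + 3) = u^3 - 4*u^2 - 11*u + 30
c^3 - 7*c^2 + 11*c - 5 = (c - 5)*(c - 1)^2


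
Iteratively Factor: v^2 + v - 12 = (v - 3)*(v + 4)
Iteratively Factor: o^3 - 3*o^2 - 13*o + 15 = (o - 1)*(o^2 - 2*o - 15) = (o - 1)*(o + 3)*(o - 5)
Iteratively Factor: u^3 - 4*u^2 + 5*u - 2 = (u - 1)*(u^2 - 3*u + 2) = (u - 1)^2*(u - 2)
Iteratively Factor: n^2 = (n)*(n)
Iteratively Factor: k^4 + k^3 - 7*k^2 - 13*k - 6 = (k + 1)*(k^3 - 7*k - 6) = (k + 1)^2*(k^2 - k - 6) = (k + 1)^2*(k + 2)*(k - 3)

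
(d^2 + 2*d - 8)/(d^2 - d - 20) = (d - 2)/(d - 5)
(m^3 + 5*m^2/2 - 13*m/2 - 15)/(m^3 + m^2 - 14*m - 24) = (m - 5/2)/(m - 4)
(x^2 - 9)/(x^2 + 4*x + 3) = (x - 3)/(x + 1)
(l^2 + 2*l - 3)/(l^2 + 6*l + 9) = (l - 1)/(l + 3)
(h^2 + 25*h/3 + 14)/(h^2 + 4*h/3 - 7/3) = (h + 6)/(h - 1)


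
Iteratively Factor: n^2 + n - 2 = (n + 2)*(n - 1)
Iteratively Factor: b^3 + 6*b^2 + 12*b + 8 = (b + 2)*(b^2 + 4*b + 4) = (b + 2)^2*(b + 2)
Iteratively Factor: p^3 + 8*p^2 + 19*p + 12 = (p + 1)*(p^2 + 7*p + 12) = (p + 1)*(p + 4)*(p + 3)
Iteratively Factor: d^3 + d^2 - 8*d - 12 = (d + 2)*(d^2 - d - 6) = (d - 3)*(d + 2)*(d + 2)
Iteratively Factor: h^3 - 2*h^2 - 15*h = (h)*(h^2 - 2*h - 15) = h*(h + 3)*(h - 5)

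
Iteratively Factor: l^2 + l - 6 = (l - 2)*(l + 3)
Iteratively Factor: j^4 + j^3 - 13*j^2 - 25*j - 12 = (j - 4)*(j^3 + 5*j^2 + 7*j + 3) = (j - 4)*(j + 1)*(j^2 + 4*j + 3) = (j - 4)*(j + 1)*(j + 3)*(j + 1)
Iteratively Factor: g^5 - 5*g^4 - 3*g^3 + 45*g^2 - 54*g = (g - 2)*(g^4 - 3*g^3 - 9*g^2 + 27*g) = g*(g - 2)*(g^3 - 3*g^2 - 9*g + 27) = g*(g - 2)*(g + 3)*(g^2 - 6*g + 9) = g*(g - 3)*(g - 2)*(g + 3)*(g - 3)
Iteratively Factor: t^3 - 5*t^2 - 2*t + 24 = (t - 4)*(t^2 - t - 6) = (t - 4)*(t + 2)*(t - 3)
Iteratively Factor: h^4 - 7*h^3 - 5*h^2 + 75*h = (h - 5)*(h^3 - 2*h^2 - 15*h) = (h - 5)*(h + 3)*(h^2 - 5*h) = (h - 5)^2*(h + 3)*(h)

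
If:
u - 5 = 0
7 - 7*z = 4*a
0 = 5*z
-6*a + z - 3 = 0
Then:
No Solution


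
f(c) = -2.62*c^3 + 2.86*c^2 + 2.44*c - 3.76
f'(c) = -7.86*c^2 + 5.72*c + 2.44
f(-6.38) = 777.49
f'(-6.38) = -353.99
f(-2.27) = 36.08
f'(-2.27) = -51.05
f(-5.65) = 546.30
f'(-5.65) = -280.79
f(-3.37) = 120.77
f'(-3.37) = -106.10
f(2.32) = -15.42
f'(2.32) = -26.60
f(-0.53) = -3.86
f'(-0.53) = -2.80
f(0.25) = -3.01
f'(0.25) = 3.38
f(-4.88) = 356.92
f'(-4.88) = -212.65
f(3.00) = -41.44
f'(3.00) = -51.14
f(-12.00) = 4906.16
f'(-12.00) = -1198.04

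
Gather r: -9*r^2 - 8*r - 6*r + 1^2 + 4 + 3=-9*r^2 - 14*r + 8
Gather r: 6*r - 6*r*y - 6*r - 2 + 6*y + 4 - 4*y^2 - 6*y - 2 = -6*r*y - 4*y^2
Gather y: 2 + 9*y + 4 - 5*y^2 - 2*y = -5*y^2 + 7*y + 6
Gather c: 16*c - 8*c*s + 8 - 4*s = c*(16 - 8*s) - 4*s + 8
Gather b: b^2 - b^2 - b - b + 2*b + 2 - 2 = 0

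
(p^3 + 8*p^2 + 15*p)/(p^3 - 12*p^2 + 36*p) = (p^2 + 8*p + 15)/(p^2 - 12*p + 36)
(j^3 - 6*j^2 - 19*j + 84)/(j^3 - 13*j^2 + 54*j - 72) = (j^2 - 3*j - 28)/(j^2 - 10*j + 24)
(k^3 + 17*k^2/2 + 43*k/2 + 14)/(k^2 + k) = k + 15/2 + 14/k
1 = 1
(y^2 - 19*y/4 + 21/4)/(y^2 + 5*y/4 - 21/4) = (y - 3)/(y + 3)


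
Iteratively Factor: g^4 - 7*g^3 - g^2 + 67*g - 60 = (g - 1)*(g^3 - 6*g^2 - 7*g + 60) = (g - 1)*(g + 3)*(g^2 - 9*g + 20) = (g - 5)*(g - 1)*(g + 3)*(g - 4)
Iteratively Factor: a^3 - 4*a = (a + 2)*(a^2 - 2*a) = a*(a + 2)*(a - 2)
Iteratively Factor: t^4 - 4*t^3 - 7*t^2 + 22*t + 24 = (t - 4)*(t^3 - 7*t - 6) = (t - 4)*(t + 2)*(t^2 - 2*t - 3) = (t - 4)*(t - 3)*(t + 2)*(t + 1)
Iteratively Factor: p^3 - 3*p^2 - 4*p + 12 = (p - 3)*(p^2 - 4) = (p - 3)*(p + 2)*(p - 2)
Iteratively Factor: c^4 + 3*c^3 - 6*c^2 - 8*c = (c + 4)*(c^3 - c^2 - 2*c) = (c + 1)*(c + 4)*(c^2 - 2*c) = (c - 2)*(c + 1)*(c + 4)*(c)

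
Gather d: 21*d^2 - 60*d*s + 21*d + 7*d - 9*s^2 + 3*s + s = 21*d^2 + d*(28 - 60*s) - 9*s^2 + 4*s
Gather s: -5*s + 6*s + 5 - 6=s - 1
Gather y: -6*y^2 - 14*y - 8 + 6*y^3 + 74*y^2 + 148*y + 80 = 6*y^3 + 68*y^2 + 134*y + 72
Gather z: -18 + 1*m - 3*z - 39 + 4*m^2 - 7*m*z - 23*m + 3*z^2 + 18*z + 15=4*m^2 - 22*m + 3*z^2 + z*(15 - 7*m) - 42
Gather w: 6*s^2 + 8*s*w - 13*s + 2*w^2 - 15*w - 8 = 6*s^2 - 13*s + 2*w^2 + w*(8*s - 15) - 8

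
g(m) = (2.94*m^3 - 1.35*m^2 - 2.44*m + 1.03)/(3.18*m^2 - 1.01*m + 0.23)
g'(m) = (1.01 - 6.36*m)*(2.94*m^3 - 1.35*m^2 - 2.44*m + 1.03)/(3.18*m^2 - 1.01*m + 0.23)^2 + (8.82*m^2 - 2.7*m - 2.44)/(3.18*m^2 - 1.01*m + 0.23) = (9.3492*m^4 - 5.9388*m^3 + 11.1513*m^2 - 7.1718*m + 0.4791)/(10.1124*m^4 - 6.4236*m^3 + 2.4829*m^2 - 0.4646*m + 0.0529)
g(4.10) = 3.45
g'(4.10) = 0.97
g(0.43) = -0.09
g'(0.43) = -4.72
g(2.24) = 1.57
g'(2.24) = 1.08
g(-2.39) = -1.97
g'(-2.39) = 1.08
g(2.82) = 2.18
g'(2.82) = 1.03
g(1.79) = 1.07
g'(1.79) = 1.15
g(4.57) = 3.91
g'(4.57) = 0.96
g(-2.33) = -1.90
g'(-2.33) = 1.09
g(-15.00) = -13.94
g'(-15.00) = 0.93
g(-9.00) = -8.35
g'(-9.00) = 0.94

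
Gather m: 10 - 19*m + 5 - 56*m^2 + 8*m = -56*m^2 - 11*m + 15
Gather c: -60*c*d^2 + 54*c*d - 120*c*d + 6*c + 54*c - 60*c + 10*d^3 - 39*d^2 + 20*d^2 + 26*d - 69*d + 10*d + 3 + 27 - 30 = c*(-60*d^2 - 66*d) + 10*d^3 - 19*d^2 - 33*d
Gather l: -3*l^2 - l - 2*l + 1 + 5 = -3*l^2 - 3*l + 6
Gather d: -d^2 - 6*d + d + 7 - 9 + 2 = -d^2 - 5*d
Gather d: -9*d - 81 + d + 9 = -8*d - 72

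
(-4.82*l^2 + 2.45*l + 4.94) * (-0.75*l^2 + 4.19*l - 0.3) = 3.615*l^4 - 22.0333*l^3 + 8.0065*l^2 + 19.9636*l - 1.482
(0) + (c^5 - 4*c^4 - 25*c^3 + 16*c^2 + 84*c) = c^5 - 4*c^4 - 25*c^3 + 16*c^2 + 84*c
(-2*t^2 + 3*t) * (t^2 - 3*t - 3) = -2*t^4 + 9*t^3 - 3*t^2 - 9*t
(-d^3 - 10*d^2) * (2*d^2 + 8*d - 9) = -2*d^5 - 28*d^4 - 71*d^3 + 90*d^2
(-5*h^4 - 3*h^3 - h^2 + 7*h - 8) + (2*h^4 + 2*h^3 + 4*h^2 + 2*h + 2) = -3*h^4 - h^3 + 3*h^2 + 9*h - 6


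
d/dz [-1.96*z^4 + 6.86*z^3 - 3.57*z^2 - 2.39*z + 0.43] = -7.84*z^3 + 20.58*z^2 - 7.14*z - 2.39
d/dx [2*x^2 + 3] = 4*x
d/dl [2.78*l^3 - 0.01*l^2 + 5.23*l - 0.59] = 8.34*l^2 - 0.02*l + 5.23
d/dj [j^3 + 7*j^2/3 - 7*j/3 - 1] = 3*j^2 + 14*j/3 - 7/3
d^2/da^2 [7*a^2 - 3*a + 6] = 14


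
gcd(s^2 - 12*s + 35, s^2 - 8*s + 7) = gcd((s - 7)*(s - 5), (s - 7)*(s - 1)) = s - 7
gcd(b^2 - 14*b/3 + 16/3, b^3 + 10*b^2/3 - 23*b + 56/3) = b - 8/3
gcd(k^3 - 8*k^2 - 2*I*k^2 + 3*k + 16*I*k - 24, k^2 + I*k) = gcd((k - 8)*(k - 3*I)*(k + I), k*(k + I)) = k + I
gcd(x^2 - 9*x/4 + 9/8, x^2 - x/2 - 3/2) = x - 3/2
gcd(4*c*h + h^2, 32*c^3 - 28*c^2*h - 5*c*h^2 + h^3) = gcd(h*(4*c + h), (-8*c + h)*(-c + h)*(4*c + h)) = 4*c + h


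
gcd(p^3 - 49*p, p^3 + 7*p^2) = p^2 + 7*p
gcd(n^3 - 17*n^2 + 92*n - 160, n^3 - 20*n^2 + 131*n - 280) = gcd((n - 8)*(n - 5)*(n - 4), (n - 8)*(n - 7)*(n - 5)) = n^2 - 13*n + 40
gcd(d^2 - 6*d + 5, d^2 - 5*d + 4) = d - 1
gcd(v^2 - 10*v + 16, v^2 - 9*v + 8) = v - 8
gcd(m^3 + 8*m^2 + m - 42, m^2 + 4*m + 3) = m + 3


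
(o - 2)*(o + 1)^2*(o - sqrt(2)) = o^4 - sqrt(2)*o^3 - 3*o^2 - 2*o + 3*sqrt(2)*o + 2*sqrt(2)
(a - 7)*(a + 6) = a^2 - a - 42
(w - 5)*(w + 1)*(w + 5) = w^3 + w^2 - 25*w - 25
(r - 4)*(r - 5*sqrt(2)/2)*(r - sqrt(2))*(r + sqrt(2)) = r^4 - 4*r^3 - 5*sqrt(2)*r^3/2 - 2*r^2 + 10*sqrt(2)*r^2 + 5*sqrt(2)*r + 8*r - 20*sqrt(2)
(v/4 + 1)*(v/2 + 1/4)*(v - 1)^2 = v^4/8 + 5*v^3/16 - 3*v^2/4 + v/16 + 1/4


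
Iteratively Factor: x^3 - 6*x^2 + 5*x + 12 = (x - 4)*(x^2 - 2*x - 3) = (x - 4)*(x + 1)*(x - 3)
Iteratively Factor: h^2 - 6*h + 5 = (h - 1)*(h - 5)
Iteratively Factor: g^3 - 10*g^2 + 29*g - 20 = (g - 5)*(g^2 - 5*g + 4) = (g - 5)*(g - 1)*(g - 4)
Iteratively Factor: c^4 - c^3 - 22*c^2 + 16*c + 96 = (c + 2)*(c^3 - 3*c^2 - 16*c + 48) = (c + 2)*(c + 4)*(c^2 - 7*c + 12) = (c - 3)*(c + 2)*(c + 4)*(c - 4)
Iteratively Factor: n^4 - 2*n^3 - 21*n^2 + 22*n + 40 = (n - 2)*(n^3 - 21*n - 20) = (n - 2)*(n + 1)*(n^2 - n - 20) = (n - 5)*(n - 2)*(n + 1)*(n + 4)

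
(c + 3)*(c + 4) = c^2 + 7*c + 12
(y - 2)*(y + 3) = y^2 + y - 6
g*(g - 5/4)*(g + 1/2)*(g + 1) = g^4 + g^3/4 - 11*g^2/8 - 5*g/8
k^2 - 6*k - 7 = (k - 7)*(k + 1)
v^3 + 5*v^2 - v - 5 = (v - 1)*(v + 1)*(v + 5)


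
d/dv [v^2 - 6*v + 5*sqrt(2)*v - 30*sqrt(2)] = 2*v - 6 + 5*sqrt(2)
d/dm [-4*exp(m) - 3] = -4*exp(m)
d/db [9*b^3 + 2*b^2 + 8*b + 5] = 27*b^2 + 4*b + 8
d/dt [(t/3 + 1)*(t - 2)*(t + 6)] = t*(3*t + 14)/3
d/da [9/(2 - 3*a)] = 27/(3*a - 2)^2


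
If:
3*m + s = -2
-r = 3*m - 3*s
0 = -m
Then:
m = 0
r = -6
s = -2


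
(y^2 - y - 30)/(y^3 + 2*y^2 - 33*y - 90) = 1/(y + 3)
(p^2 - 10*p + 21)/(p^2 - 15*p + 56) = (p - 3)/(p - 8)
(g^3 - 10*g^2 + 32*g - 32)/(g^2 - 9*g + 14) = (g^2 - 8*g + 16)/(g - 7)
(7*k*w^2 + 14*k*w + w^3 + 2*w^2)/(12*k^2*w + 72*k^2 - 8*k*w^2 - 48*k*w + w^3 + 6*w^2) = w*(7*k*w + 14*k + w^2 + 2*w)/(12*k^2*w + 72*k^2 - 8*k*w^2 - 48*k*w + w^3 + 6*w^2)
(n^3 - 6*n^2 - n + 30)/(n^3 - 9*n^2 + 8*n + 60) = (n - 3)/(n - 6)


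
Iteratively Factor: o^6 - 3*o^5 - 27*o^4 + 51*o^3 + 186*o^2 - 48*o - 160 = (o + 2)*(o^5 - 5*o^4 - 17*o^3 + 85*o^2 + 16*o - 80) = (o - 5)*(o + 2)*(o^4 - 17*o^2 + 16) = (o - 5)*(o + 2)*(o + 4)*(o^3 - 4*o^2 - o + 4) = (o - 5)*(o - 4)*(o + 2)*(o + 4)*(o^2 - 1) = (o - 5)*(o - 4)*(o + 1)*(o + 2)*(o + 4)*(o - 1)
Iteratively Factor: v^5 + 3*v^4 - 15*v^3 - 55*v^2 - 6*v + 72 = (v + 3)*(v^4 - 15*v^2 - 10*v + 24) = (v - 1)*(v + 3)*(v^3 + v^2 - 14*v - 24) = (v - 1)*(v + 2)*(v + 3)*(v^2 - v - 12) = (v - 4)*(v - 1)*(v + 2)*(v + 3)*(v + 3)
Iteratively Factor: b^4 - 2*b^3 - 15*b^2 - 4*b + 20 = (b - 1)*(b^3 - b^2 - 16*b - 20) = (b - 1)*(b + 2)*(b^2 - 3*b - 10) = (b - 1)*(b + 2)^2*(b - 5)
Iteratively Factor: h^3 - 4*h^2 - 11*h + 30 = (h - 2)*(h^2 - 2*h - 15) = (h - 2)*(h + 3)*(h - 5)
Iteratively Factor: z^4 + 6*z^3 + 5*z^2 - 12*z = (z)*(z^3 + 6*z^2 + 5*z - 12) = z*(z + 3)*(z^2 + 3*z - 4) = z*(z + 3)*(z + 4)*(z - 1)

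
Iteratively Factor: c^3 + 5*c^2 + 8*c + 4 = (c + 2)*(c^2 + 3*c + 2) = (c + 2)^2*(c + 1)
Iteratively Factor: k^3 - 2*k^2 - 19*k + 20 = (k - 5)*(k^2 + 3*k - 4) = (k - 5)*(k - 1)*(k + 4)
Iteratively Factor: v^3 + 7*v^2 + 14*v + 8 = (v + 4)*(v^2 + 3*v + 2) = (v + 2)*(v + 4)*(v + 1)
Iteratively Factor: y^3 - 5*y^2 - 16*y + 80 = (y + 4)*(y^2 - 9*y + 20) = (y - 4)*(y + 4)*(y - 5)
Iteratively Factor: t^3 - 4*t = (t + 2)*(t^2 - 2*t) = (t - 2)*(t + 2)*(t)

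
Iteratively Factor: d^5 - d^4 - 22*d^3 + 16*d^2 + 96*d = (d + 4)*(d^4 - 5*d^3 - 2*d^2 + 24*d) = (d + 2)*(d + 4)*(d^3 - 7*d^2 + 12*d) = (d - 3)*(d + 2)*(d + 4)*(d^2 - 4*d) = d*(d - 3)*(d + 2)*(d + 4)*(d - 4)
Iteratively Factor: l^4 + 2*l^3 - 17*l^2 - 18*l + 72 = (l + 4)*(l^3 - 2*l^2 - 9*l + 18) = (l + 3)*(l + 4)*(l^2 - 5*l + 6) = (l - 3)*(l + 3)*(l + 4)*(l - 2)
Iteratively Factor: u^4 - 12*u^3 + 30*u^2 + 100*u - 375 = (u - 5)*(u^3 - 7*u^2 - 5*u + 75) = (u - 5)^2*(u^2 - 2*u - 15) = (u - 5)^2*(u + 3)*(u - 5)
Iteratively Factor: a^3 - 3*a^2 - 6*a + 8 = (a - 4)*(a^2 + a - 2) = (a - 4)*(a + 2)*(a - 1)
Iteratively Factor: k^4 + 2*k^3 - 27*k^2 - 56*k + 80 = (k + 4)*(k^3 - 2*k^2 - 19*k + 20) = (k + 4)^2*(k^2 - 6*k + 5) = (k - 5)*(k + 4)^2*(k - 1)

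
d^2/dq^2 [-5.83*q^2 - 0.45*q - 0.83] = -11.6600000000000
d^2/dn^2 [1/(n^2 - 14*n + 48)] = 2*(-n^2 + 14*n + 4*(n - 7)^2 - 48)/(n^2 - 14*n + 48)^3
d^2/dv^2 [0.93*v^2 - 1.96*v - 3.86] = 1.86000000000000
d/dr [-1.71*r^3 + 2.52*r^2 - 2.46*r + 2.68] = -5.13*r^2 + 5.04*r - 2.46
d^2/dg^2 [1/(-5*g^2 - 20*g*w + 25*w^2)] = 2*(g^2 + 4*g*w - 5*w^2 - 4*(g + 2*w)^2)/(5*(g^2 + 4*g*w - 5*w^2)^3)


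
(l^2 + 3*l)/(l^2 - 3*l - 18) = l/(l - 6)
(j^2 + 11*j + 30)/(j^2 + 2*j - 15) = (j + 6)/(j - 3)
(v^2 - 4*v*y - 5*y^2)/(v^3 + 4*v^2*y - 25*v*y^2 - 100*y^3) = (v + y)/(v^2 + 9*v*y + 20*y^2)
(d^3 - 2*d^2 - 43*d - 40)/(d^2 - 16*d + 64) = (d^2 + 6*d + 5)/(d - 8)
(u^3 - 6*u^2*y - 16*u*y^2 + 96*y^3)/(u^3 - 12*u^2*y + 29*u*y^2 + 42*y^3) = (-u^2 + 16*y^2)/(-u^2 + 6*u*y + 7*y^2)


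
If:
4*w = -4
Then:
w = -1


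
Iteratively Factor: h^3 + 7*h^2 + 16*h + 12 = (h + 2)*(h^2 + 5*h + 6) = (h + 2)^2*(h + 3)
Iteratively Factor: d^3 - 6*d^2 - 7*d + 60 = (d - 4)*(d^2 - 2*d - 15) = (d - 4)*(d + 3)*(d - 5)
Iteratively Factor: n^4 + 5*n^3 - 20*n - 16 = (n - 2)*(n^3 + 7*n^2 + 14*n + 8) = (n - 2)*(n + 4)*(n^2 + 3*n + 2) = (n - 2)*(n + 1)*(n + 4)*(n + 2)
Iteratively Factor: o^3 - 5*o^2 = (o)*(o^2 - 5*o) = o*(o - 5)*(o)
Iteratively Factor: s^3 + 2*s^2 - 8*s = (s - 2)*(s^2 + 4*s) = (s - 2)*(s + 4)*(s)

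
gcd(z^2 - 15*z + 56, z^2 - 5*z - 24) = z - 8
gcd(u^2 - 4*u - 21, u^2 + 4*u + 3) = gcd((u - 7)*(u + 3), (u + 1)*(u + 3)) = u + 3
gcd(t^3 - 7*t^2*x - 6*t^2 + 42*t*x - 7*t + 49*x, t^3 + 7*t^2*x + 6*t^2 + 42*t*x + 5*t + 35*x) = t + 1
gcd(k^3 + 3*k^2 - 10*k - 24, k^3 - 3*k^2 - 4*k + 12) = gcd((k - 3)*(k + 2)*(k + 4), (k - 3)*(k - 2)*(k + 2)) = k^2 - k - 6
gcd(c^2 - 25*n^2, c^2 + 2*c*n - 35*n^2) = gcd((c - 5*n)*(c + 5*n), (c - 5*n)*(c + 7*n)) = c - 5*n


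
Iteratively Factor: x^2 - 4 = (x - 2)*(x + 2)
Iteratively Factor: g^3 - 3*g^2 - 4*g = (g - 4)*(g^2 + g) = g*(g - 4)*(g + 1)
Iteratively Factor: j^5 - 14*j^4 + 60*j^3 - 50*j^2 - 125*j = (j - 5)*(j^4 - 9*j^3 + 15*j^2 + 25*j) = (j - 5)*(j + 1)*(j^3 - 10*j^2 + 25*j) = (j - 5)^2*(j + 1)*(j^2 - 5*j) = (j - 5)^3*(j + 1)*(j)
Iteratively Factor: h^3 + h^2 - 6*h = (h + 3)*(h^2 - 2*h) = (h - 2)*(h + 3)*(h)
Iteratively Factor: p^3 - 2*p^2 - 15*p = (p - 5)*(p^2 + 3*p) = (p - 5)*(p + 3)*(p)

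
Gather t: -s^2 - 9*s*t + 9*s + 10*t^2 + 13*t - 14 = -s^2 + 9*s + 10*t^2 + t*(13 - 9*s) - 14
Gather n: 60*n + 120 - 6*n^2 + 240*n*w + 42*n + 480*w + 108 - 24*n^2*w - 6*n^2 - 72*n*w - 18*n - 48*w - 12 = n^2*(-24*w - 12) + n*(168*w + 84) + 432*w + 216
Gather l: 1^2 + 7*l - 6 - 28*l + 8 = 3 - 21*l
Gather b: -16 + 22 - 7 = -1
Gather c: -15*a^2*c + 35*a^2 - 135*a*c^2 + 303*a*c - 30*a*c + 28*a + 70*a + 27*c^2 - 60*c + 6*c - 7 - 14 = 35*a^2 + 98*a + c^2*(27 - 135*a) + c*(-15*a^2 + 273*a - 54) - 21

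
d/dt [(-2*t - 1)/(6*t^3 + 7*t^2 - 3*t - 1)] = (24*t^3 + 32*t^2 + 14*t - 1)/(36*t^6 + 84*t^5 + 13*t^4 - 54*t^3 - 5*t^2 + 6*t + 1)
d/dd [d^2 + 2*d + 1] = 2*d + 2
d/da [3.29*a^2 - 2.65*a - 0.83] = 6.58*a - 2.65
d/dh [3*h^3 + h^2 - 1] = h*(9*h + 2)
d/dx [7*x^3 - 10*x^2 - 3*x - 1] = 21*x^2 - 20*x - 3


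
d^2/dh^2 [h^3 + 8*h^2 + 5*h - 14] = 6*h + 16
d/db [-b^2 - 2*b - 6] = -2*b - 2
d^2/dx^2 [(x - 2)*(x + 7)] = 2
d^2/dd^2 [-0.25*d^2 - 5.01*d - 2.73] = -0.500000000000000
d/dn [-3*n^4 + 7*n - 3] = 7 - 12*n^3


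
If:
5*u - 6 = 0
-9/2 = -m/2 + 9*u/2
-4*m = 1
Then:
No Solution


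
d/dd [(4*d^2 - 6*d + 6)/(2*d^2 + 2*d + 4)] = (5*d^2 + 2*d - 9)/(d^4 + 2*d^3 + 5*d^2 + 4*d + 4)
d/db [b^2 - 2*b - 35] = 2*b - 2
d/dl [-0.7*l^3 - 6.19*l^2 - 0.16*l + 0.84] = -2.1*l^2 - 12.38*l - 0.16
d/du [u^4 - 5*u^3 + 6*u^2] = u*(4*u^2 - 15*u + 12)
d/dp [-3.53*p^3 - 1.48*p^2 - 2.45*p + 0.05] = -10.59*p^2 - 2.96*p - 2.45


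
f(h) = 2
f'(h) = 0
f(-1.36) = 2.00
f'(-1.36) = 0.00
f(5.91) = 2.00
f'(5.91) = 0.00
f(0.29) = 2.00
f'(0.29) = 0.00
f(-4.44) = 2.00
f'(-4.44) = 0.00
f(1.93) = 2.00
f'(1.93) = 0.00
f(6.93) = 2.00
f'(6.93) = 0.00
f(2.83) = 2.00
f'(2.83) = 0.00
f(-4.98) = 2.00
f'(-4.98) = 0.00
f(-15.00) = 2.00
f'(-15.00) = 0.00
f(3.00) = 2.00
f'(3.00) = 0.00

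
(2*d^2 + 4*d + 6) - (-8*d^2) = 10*d^2 + 4*d + 6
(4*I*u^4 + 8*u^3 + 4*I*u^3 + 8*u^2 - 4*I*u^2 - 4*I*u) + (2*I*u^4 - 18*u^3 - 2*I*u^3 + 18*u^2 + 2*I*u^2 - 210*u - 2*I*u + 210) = 6*I*u^4 - 10*u^3 + 2*I*u^3 + 26*u^2 - 2*I*u^2 - 210*u - 6*I*u + 210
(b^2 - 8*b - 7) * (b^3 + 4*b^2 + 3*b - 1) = b^5 - 4*b^4 - 36*b^3 - 53*b^2 - 13*b + 7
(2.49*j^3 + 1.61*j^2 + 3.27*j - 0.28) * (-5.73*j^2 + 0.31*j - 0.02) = -14.2677*j^5 - 8.4534*j^4 - 18.2878*j^3 + 2.5859*j^2 - 0.1522*j + 0.0056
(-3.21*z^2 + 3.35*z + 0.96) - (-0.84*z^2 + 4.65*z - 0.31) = -2.37*z^2 - 1.3*z + 1.27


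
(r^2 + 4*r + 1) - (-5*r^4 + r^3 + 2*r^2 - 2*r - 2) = 5*r^4 - r^3 - r^2 + 6*r + 3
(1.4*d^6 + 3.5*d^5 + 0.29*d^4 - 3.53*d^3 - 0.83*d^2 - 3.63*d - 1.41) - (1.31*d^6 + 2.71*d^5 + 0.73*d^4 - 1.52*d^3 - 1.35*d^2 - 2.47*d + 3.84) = 0.0899999999999999*d^6 + 0.79*d^5 - 0.44*d^4 - 2.01*d^3 + 0.52*d^2 - 1.16*d - 5.25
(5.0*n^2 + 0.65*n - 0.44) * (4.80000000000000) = 24.0*n^2 + 3.12*n - 2.112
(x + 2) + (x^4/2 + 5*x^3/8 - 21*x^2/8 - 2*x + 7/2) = x^4/2 + 5*x^3/8 - 21*x^2/8 - x + 11/2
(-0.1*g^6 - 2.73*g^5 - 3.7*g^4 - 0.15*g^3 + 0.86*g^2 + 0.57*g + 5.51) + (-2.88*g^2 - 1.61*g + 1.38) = -0.1*g^6 - 2.73*g^5 - 3.7*g^4 - 0.15*g^3 - 2.02*g^2 - 1.04*g + 6.89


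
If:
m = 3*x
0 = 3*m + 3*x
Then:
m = 0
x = 0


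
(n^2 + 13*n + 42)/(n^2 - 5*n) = (n^2 + 13*n + 42)/(n*(n - 5))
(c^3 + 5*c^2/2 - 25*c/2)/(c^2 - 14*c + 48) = c*(2*c^2 + 5*c - 25)/(2*(c^2 - 14*c + 48))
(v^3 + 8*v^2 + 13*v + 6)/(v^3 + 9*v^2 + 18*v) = (v^2 + 2*v + 1)/(v*(v + 3))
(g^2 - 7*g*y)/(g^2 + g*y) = (g - 7*y)/(g + y)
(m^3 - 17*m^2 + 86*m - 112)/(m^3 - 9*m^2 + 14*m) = (m - 8)/m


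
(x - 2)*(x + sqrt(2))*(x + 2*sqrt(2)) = x^3 - 2*x^2 + 3*sqrt(2)*x^2 - 6*sqrt(2)*x + 4*x - 8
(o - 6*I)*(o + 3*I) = o^2 - 3*I*o + 18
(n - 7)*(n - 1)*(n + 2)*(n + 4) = n^4 - 2*n^3 - 33*n^2 - 22*n + 56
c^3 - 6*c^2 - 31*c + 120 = (c - 8)*(c - 3)*(c + 5)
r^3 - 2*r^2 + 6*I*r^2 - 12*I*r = r*(r - 2)*(r + 6*I)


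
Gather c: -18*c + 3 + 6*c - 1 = 2 - 12*c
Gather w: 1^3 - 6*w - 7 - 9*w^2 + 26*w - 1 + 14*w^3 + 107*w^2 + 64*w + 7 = 14*w^3 + 98*w^2 + 84*w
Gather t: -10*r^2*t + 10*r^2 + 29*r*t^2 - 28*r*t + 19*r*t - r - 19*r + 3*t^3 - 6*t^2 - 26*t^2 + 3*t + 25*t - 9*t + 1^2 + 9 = 10*r^2 - 20*r + 3*t^3 + t^2*(29*r - 32) + t*(-10*r^2 - 9*r + 19) + 10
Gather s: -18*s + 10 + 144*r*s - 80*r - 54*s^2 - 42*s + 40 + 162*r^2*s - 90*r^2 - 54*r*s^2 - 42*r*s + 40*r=-90*r^2 - 40*r + s^2*(-54*r - 54) + s*(162*r^2 + 102*r - 60) + 50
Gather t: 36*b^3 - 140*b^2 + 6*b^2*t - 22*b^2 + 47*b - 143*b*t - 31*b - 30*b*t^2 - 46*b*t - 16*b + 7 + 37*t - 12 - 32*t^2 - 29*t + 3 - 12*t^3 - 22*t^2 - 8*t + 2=36*b^3 - 162*b^2 - 12*t^3 + t^2*(-30*b - 54) + t*(6*b^2 - 189*b)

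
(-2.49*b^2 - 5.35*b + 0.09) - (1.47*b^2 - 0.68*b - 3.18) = -3.96*b^2 - 4.67*b + 3.27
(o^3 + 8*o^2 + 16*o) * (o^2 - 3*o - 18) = o^5 + 5*o^4 - 26*o^3 - 192*o^2 - 288*o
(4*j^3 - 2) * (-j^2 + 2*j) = -4*j^5 + 8*j^4 + 2*j^2 - 4*j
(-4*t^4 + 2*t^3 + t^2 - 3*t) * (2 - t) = 4*t^5 - 10*t^4 + 3*t^3 + 5*t^2 - 6*t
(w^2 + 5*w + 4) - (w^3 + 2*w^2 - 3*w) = -w^3 - w^2 + 8*w + 4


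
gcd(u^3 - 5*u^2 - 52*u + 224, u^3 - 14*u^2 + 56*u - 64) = u^2 - 12*u + 32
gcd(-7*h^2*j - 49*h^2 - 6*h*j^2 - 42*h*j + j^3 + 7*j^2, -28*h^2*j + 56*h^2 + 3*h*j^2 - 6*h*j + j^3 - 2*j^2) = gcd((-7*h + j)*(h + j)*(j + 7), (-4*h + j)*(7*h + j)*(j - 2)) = 1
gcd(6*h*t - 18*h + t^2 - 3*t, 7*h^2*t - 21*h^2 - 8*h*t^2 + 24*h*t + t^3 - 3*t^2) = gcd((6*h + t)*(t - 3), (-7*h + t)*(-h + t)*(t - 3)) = t - 3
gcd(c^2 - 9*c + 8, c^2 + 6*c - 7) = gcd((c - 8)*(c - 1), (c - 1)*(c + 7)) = c - 1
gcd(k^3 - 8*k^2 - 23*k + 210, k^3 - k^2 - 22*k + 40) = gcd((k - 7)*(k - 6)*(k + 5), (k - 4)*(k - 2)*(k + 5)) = k + 5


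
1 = 1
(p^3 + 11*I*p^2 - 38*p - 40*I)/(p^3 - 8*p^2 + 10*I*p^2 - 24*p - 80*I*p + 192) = (p^2 + 7*I*p - 10)/(p^2 + p*(-8 + 6*I) - 48*I)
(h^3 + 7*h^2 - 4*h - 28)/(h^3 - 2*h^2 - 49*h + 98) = (h + 2)/(h - 7)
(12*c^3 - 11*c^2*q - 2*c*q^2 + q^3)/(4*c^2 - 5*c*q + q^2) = 3*c + q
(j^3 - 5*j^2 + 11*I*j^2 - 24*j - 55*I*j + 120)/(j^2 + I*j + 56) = (j^2 + j*(-5 + 3*I) - 15*I)/(j - 7*I)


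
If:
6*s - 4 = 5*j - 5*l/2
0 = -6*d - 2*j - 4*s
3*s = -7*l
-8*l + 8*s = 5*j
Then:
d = 80/91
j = -128/91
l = 24/91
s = -8/13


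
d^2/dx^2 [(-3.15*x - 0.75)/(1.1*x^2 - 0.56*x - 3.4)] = ((2.2*x - 0.56)*(3.15*x + 0.75)*(4.4*x - 1.12) + (20.79*x - 1.878)*(-1.1*x^2 + 0.56*x + 3.4))/(-1.1*x^2 + 0.56*x + 3.4)^3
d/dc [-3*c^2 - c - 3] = -6*c - 1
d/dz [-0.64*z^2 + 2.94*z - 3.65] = 2.94 - 1.28*z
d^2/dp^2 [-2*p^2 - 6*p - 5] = -4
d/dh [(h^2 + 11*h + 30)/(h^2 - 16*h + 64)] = (-27*h - 148)/(h^3 - 24*h^2 + 192*h - 512)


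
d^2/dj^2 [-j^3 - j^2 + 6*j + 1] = -6*j - 2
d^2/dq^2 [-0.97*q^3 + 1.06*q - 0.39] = -5.82*q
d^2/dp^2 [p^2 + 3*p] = 2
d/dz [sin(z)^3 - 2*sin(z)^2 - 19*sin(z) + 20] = (3*sin(z)^2 - 4*sin(z) - 19)*cos(z)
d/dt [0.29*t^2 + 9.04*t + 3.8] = 0.58*t + 9.04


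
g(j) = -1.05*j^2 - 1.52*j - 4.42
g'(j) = -2.1*j - 1.52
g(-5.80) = -30.93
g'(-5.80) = 10.66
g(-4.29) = -17.22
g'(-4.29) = 7.49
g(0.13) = -4.64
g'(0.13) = -1.79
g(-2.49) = -7.15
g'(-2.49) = 3.71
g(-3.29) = -10.78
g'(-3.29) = 5.39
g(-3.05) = -9.55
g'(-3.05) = 4.88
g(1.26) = -8.00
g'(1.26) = -4.17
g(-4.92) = -22.36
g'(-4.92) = 8.81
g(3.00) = -18.43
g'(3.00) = -7.82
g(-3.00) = -9.31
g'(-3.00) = 4.78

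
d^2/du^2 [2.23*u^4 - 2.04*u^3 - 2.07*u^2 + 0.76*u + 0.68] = 26.76*u^2 - 12.24*u - 4.14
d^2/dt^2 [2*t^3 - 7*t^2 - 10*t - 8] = 12*t - 14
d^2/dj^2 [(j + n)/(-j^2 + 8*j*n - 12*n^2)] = 2*(-4*(j - 4*n)^2*(j + n) + (3*j - 7*n)*(j^2 - 8*j*n + 12*n^2))/(j^2 - 8*j*n + 12*n^2)^3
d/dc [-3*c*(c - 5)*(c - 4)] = -9*c^2 + 54*c - 60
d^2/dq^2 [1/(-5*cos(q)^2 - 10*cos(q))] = (2*(1 - cos(2*q))^2 - 15*cos(q) + 6*cos(2*q) + 3*cos(3*q) - 18)/(10*(cos(q) + 2)^3*cos(q)^3)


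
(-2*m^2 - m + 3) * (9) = -18*m^2 - 9*m + 27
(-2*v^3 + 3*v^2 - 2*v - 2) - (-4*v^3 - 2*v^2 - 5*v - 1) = 2*v^3 + 5*v^2 + 3*v - 1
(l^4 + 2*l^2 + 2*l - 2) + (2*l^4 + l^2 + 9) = 3*l^4 + 3*l^2 + 2*l + 7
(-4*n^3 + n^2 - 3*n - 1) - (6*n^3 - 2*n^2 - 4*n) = -10*n^3 + 3*n^2 + n - 1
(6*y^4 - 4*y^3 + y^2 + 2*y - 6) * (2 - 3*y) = -18*y^5 + 24*y^4 - 11*y^3 - 4*y^2 + 22*y - 12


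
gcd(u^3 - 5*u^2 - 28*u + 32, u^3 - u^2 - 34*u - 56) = u + 4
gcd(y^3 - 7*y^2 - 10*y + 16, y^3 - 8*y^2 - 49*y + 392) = y - 8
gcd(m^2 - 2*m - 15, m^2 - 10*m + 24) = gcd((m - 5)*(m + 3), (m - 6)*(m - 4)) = 1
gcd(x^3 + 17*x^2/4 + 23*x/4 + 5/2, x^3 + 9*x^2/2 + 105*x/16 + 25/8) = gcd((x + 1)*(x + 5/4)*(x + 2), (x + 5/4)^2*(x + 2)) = x^2 + 13*x/4 + 5/2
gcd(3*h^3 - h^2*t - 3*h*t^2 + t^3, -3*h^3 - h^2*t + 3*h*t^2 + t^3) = -h^2 + t^2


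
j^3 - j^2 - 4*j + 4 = (j - 2)*(j - 1)*(j + 2)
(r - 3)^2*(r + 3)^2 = r^4 - 18*r^2 + 81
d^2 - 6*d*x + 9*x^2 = (d - 3*x)^2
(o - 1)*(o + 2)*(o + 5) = o^3 + 6*o^2 + 3*o - 10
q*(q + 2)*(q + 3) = q^3 + 5*q^2 + 6*q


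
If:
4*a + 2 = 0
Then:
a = -1/2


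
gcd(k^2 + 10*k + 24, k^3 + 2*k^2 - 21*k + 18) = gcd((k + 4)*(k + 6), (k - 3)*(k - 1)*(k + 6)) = k + 6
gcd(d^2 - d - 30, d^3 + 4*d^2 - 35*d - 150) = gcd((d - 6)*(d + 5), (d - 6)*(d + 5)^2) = d^2 - d - 30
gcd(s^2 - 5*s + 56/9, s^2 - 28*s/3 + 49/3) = s - 7/3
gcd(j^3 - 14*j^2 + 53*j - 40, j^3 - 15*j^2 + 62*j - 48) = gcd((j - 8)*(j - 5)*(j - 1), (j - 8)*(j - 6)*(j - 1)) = j^2 - 9*j + 8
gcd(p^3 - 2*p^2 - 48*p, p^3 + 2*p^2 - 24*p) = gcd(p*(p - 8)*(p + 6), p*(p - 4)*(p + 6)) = p^2 + 6*p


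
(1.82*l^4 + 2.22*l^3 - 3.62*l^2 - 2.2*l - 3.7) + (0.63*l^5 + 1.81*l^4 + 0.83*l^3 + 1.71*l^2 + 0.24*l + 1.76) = 0.63*l^5 + 3.63*l^4 + 3.05*l^3 - 1.91*l^2 - 1.96*l - 1.94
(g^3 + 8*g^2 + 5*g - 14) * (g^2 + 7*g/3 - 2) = g^5 + 31*g^4/3 + 65*g^3/3 - 55*g^2/3 - 128*g/3 + 28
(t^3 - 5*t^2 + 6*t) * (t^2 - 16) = t^5 - 5*t^4 - 10*t^3 + 80*t^2 - 96*t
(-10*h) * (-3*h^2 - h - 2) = 30*h^3 + 10*h^2 + 20*h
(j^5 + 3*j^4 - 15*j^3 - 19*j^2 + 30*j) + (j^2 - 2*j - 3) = j^5 + 3*j^4 - 15*j^3 - 18*j^2 + 28*j - 3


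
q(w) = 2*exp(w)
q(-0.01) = 1.98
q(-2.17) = 0.23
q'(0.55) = 3.47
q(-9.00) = 0.00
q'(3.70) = 80.89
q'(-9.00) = 0.00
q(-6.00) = 0.00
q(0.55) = 3.47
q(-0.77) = 0.93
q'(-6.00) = 0.00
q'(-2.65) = 0.14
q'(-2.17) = 0.23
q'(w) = 2*exp(w)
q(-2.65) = 0.14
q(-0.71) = 0.98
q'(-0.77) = 0.93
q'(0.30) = 2.70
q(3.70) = 80.89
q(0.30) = 2.70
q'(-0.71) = 0.98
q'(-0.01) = 1.98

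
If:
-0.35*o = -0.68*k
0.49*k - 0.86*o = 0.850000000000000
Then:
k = -0.72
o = -1.40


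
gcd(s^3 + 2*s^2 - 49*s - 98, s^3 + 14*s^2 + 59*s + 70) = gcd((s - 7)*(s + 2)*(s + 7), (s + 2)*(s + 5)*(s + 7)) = s^2 + 9*s + 14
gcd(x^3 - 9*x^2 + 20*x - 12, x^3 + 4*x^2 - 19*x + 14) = x^2 - 3*x + 2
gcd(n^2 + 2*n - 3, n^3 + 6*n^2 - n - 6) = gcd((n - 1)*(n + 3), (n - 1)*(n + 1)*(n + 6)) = n - 1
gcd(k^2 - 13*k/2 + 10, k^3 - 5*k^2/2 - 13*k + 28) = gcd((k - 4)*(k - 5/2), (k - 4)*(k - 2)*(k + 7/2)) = k - 4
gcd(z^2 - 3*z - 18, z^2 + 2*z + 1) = 1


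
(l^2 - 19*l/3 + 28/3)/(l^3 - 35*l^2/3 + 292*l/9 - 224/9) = 3*(l - 4)/(3*l^2 - 28*l + 32)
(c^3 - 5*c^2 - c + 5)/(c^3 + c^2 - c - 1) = (c - 5)/(c + 1)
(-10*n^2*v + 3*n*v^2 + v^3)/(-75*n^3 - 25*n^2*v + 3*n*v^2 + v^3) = v*(-2*n + v)/(-15*n^2 - 2*n*v + v^2)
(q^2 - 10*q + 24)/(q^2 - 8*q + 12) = (q - 4)/(q - 2)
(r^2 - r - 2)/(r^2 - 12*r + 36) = (r^2 - r - 2)/(r^2 - 12*r + 36)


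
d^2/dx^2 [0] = 0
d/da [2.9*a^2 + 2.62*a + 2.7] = 5.8*a + 2.62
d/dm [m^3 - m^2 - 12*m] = 3*m^2 - 2*m - 12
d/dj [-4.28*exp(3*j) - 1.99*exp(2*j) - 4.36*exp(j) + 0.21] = (-12.84*exp(2*j) - 3.98*exp(j) - 4.36)*exp(j)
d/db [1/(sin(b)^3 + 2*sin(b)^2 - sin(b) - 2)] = (-3*sin(b)^2 - 4*sin(b) + 1)/((sin(b) + 2)^2*cos(b)^3)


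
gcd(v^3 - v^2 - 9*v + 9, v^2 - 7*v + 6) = v - 1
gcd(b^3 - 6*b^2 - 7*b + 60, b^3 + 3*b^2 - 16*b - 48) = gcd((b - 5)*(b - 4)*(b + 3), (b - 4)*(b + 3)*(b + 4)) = b^2 - b - 12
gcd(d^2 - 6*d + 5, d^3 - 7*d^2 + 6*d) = d - 1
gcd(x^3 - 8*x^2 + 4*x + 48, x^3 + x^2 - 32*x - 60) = x^2 - 4*x - 12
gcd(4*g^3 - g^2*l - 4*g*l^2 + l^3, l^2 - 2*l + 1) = 1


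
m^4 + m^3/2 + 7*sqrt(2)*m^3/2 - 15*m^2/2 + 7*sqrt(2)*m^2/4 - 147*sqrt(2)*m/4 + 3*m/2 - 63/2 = (m - 3)*(m + 7/2)*(m + sqrt(2)/2)*(m + 3*sqrt(2))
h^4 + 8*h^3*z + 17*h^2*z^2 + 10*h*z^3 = h*(h + z)*(h + 2*z)*(h + 5*z)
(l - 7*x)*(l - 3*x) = l^2 - 10*l*x + 21*x^2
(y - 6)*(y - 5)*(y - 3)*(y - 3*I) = y^4 - 14*y^3 - 3*I*y^3 + 63*y^2 + 42*I*y^2 - 90*y - 189*I*y + 270*I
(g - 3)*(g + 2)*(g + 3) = g^3 + 2*g^2 - 9*g - 18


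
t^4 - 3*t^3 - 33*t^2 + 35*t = t*(t - 7)*(t - 1)*(t + 5)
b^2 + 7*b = b*(b + 7)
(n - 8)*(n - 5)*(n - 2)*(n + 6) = n^4 - 9*n^3 - 24*n^2 + 316*n - 480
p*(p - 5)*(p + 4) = p^3 - p^2 - 20*p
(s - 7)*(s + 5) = s^2 - 2*s - 35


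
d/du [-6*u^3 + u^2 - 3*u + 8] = -18*u^2 + 2*u - 3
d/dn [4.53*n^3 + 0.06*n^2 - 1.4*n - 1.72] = 13.59*n^2 + 0.12*n - 1.4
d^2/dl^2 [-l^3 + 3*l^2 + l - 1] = 6 - 6*l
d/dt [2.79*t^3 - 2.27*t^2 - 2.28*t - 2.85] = 8.37*t^2 - 4.54*t - 2.28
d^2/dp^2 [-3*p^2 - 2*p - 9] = -6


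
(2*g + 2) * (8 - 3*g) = -6*g^2 + 10*g + 16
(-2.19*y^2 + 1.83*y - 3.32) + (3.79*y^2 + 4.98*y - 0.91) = 1.6*y^2 + 6.81*y - 4.23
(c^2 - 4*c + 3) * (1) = c^2 - 4*c + 3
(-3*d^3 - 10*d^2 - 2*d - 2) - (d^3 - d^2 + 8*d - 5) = -4*d^3 - 9*d^2 - 10*d + 3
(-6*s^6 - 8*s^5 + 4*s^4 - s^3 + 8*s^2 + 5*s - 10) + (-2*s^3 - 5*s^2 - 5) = -6*s^6 - 8*s^5 + 4*s^4 - 3*s^3 + 3*s^2 + 5*s - 15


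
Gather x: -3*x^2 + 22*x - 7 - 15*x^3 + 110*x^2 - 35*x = -15*x^3 + 107*x^2 - 13*x - 7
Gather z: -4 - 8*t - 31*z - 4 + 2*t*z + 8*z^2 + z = -8*t + 8*z^2 + z*(2*t - 30) - 8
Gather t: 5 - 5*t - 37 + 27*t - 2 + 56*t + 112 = 78*t + 78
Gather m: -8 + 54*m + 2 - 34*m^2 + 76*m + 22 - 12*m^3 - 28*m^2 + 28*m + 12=-12*m^3 - 62*m^2 + 158*m + 28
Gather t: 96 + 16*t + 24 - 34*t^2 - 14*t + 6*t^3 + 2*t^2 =6*t^3 - 32*t^2 + 2*t + 120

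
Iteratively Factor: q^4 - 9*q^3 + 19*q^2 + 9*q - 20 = (q - 1)*(q^3 - 8*q^2 + 11*q + 20) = (q - 4)*(q - 1)*(q^2 - 4*q - 5) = (q - 4)*(q - 1)*(q + 1)*(q - 5)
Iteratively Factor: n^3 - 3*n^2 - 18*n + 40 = (n - 2)*(n^2 - n - 20) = (n - 2)*(n + 4)*(n - 5)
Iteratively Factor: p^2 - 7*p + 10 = (p - 5)*(p - 2)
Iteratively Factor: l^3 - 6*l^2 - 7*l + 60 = (l + 3)*(l^2 - 9*l + 20) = (l - 5)*(l + 3)*(l - 4)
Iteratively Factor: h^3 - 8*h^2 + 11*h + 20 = (h + 1)*(h^2 - 9*h + 20) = (h - 4)*(h + 1)*(h - 5)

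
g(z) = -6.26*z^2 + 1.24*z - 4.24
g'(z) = 1.24 - 12.52*z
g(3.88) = -93.67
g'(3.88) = -47.34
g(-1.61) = -22.46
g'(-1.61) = 21.40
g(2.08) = -28.74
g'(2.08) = -24.80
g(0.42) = -4.82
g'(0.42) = -4.02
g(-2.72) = -53.93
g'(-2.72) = 35.29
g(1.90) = -24.48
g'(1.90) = -22.55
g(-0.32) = -5.28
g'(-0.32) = 5.25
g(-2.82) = -57.52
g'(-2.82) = 36.55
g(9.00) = -500.14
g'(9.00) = -111.44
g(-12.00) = -920.56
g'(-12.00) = 151.48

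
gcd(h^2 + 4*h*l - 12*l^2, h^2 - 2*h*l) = h - 2*l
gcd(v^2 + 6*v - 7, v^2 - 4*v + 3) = v - 1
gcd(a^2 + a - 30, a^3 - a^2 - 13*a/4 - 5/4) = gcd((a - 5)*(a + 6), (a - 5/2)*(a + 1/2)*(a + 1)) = 1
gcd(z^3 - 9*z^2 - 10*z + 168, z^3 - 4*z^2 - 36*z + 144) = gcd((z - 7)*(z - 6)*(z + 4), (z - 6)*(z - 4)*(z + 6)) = z - 6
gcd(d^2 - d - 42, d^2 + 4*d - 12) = d + 6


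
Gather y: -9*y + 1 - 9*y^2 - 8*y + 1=-9*y^2 - 17*y + 2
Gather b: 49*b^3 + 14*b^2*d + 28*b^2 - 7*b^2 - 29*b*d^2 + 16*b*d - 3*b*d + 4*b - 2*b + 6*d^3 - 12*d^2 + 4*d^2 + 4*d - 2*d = 49*b^3 + b^2*(14*d + 21) + b*(-29*d^2 + 13*d + 2) + 6*d^3 - 8*d^2 + 2*d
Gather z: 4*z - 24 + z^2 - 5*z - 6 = z^2 - z - 30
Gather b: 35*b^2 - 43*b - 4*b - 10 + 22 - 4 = 35*b^2 - 47*b + 8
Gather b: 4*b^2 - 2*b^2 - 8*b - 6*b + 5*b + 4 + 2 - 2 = 2*b^2 - 9*b + 4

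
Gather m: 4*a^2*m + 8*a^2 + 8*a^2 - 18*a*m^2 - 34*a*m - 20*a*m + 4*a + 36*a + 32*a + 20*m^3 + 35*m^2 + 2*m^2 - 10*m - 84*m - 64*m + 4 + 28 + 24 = 16*a^2 + 72*a + 20*m^3 + m^2*(37 - 18*a) + m*(4*a^2 - 54*a - 158) + 56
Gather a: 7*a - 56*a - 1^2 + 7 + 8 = 14 - 49*a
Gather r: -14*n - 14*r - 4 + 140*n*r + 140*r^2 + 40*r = -14*n + 140*r^2 + r*(140*n + 26) - 4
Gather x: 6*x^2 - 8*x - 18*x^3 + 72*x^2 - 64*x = -18*x^3 + 78*x^2 - 72*x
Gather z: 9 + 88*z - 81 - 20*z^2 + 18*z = -20*z^2 + 106*z - 72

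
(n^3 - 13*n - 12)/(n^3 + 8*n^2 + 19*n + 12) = (n - 4)/(n + 4)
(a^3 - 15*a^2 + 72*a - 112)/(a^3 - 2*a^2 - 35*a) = (a^2 - 8*a + 16)/(a*(a + 5))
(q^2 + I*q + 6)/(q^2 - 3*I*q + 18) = (q - 2*I)/(q - 6*I)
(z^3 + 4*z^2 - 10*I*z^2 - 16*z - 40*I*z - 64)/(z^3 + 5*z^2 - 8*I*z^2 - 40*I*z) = (z^2 + 2*z*(2 - I) - 8*I)/(z*(z + 5))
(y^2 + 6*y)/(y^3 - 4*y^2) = (y + 6)/(y*(y - 4))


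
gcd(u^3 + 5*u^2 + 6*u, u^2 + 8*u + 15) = u + 3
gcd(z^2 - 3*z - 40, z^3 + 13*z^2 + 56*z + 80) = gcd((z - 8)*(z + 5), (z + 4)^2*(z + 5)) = z + 5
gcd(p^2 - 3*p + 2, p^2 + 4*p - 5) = p - 1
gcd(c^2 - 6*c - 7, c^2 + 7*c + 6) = c + 1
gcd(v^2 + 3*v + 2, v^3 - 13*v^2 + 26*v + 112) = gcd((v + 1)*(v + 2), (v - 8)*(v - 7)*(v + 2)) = v + 2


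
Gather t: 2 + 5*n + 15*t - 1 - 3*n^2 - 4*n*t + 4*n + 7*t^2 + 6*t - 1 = -3*n^2 + 9*n + 7*t^2 + t*(21 - 4*n)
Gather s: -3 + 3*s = 3*s - 3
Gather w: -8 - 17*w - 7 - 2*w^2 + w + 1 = -2*w^2 - 16*w - 14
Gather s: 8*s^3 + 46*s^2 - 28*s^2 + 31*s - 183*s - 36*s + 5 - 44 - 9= 8*s^3 + 18*s^2 - 188*s - 48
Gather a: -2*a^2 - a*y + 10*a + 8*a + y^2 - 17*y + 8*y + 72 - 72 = -2*a^2 + a*(18 - y) + y^2 - 9*y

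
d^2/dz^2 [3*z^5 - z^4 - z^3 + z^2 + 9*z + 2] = 60*z^3 - 12*z^2 - 6*z + 2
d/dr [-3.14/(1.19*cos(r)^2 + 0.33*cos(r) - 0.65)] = -(7.4732*cos(r) + 1.0362)*sin(r)/(1.19*cos(r)^2 + 0.33*cos(r) - 0.65)^2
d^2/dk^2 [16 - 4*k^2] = -8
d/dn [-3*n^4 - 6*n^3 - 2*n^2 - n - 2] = -12*n^3 - 18*n^2 - 4*n - 1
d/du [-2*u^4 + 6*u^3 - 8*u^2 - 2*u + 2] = -8*u^3 + 18*u^2 - 16*u - 2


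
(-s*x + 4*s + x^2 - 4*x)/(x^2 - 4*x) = (-s + x)/x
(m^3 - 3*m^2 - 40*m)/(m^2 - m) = (m^2 - 3*m - 40)/(m - 1)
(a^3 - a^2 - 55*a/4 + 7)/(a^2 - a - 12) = (a^2 + 3*a - 7/4)/(a + 3)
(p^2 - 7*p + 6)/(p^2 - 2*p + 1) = (p - 6)/(p - 1)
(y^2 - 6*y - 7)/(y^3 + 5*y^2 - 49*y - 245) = (y + 1)/(y^2 + 12*y + 35)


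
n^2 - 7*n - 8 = (n - 8)*(n + 1)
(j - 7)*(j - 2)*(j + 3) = j^3 - 6*j^2 - 13*j + 42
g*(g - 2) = g^2 - 2*g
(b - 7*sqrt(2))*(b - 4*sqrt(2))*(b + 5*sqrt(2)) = b^3 - 6*sqrt(2)*b^2 - 54*b + 280*sqrt(2)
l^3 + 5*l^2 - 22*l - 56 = (l - 4)*(l + 2)*(l + 7)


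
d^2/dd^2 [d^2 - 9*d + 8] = 2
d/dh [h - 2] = 1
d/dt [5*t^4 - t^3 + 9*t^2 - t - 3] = 20*t^3 - 3*t^2 + 18*t - 1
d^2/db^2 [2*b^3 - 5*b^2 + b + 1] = 12*b - 10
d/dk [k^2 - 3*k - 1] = 2*k - 3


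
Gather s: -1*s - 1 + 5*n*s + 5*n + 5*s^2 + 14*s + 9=5*n + 5*s^2 + s*(5*n + 13) + 8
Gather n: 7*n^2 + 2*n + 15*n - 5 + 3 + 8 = 7*n^2 + 17*n + 6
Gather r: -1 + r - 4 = r - 5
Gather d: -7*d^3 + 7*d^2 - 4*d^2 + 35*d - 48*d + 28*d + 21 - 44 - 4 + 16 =-7*d^3 + 3*d^2 + 15*d - 11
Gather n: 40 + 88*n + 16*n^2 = 16*n^2 + 88*n + 40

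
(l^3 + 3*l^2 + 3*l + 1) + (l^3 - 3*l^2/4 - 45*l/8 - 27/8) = 2*l^3 + 9*l^2/4 - 21*l/8 - 19/8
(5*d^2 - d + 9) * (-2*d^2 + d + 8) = -10*d^4 + 7*d^3 + 21*d^2 + d + 72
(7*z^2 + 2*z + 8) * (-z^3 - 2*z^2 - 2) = -7*z^5 - 16*z^4 - 12*z^3 - 30*z^2 - 4*z - 16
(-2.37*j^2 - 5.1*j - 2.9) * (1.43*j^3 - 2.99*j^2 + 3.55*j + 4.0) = -3.3891*j^5 - 0.206699999999999*j^4 + 2.6885*j^3 - 18.914*j^2 - 30.695*j - 11.6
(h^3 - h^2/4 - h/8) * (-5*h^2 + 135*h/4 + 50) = -5*h^5 + 35*h^4 + 675*h^3/16 - 535*h^2/32 - 25*h/4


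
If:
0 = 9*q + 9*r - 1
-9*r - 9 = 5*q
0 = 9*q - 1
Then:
No Solution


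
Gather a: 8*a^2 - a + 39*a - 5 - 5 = 8*a^2 + 38*a - 10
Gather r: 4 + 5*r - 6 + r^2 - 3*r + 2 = r^2 + 2*r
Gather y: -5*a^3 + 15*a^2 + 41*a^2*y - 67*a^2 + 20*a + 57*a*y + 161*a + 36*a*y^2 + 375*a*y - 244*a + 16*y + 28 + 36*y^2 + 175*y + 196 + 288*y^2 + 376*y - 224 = -5*a^3 - 52*a^2 - 63*a + y^2*(36*a + 324) + y*(41*a^2 + 432*a + 567)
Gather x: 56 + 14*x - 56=14*x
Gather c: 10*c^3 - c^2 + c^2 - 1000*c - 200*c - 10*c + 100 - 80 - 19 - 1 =10*c^3 - 1210*c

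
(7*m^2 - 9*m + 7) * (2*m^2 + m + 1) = 14*m^4 - 11*m^3 + 12*m^2 - 2*m + 7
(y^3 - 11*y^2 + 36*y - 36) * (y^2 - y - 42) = y^5 - 12*y^4 + 5*y^3 + 390*y^2 - 1476*y + 1512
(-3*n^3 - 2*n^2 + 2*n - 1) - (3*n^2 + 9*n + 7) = -3*n^3 - 5*n^2 - 7*n - 8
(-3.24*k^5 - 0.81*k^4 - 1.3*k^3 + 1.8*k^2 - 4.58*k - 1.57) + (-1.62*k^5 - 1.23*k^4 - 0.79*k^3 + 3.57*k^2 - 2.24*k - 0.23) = -4.86*k^5 - 2.04*k^4 - 2.09*k^3 + 5.37*k^2 - 6.82*k - 1.8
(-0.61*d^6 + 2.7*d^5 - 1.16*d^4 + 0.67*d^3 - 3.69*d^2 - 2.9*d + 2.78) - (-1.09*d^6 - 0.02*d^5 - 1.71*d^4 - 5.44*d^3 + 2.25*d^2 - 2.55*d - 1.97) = 0.48*d^6 + 2.72*d^5 + 0.55*d^4 + 6.11*d^3 - 5.94*d^2 - 0.35*d + 4.75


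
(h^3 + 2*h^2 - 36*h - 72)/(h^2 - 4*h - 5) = (-h^3 - 2*h^2 + 36*h + 72)/(-h^2 + 4*h + 5)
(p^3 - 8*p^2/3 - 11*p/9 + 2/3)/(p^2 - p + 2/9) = (3*p^2 - 7*p - 6)/(3*p - 2)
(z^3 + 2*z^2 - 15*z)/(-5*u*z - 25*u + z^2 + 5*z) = z*(z - 3)/(-5*u + z)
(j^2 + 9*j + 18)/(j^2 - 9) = (j + 6)/(j - 3)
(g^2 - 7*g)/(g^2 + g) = (g - 7)/(g + 1)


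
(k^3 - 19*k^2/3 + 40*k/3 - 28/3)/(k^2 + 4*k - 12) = (3*k^2 - 13*k + 14)/(3*(k + 6))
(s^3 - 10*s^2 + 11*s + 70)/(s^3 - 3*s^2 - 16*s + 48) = (s^3 - 10*s^2 + 11*s + 70)/(s^3 - 3*s^2 - 16*s + 48)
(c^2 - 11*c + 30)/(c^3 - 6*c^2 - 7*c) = (-c^2 + 11*c - 30)/(c*(-c^2 + 6*c + 7))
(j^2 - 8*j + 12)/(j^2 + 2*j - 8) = (j - 6)/(j + 4)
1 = 1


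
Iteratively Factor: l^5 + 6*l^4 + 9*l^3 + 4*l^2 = (l)*(l^4 + 6*l^3 + 9*l^2 + 4*l) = l^2*(l^3 + 6*l^2 + 9*l + 4) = l^2*(l + 1)*(l^2 + 5*l + 4) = l^2*(l + 1)*(l + 4)*(l + 1)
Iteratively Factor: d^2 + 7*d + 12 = (d + 3)*(d + 4)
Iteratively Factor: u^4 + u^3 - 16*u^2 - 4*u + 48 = (u - 3)*(u^3 + 4*u^2 - 4*u - 16) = (u - 3)*(u + 2)*(u^2 + 2*u - 8) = (u - 3)*(u + 2)*(u + 4)*(u - 2)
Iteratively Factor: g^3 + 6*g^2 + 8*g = (g + 2)*(g^2 + 4*g) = g*(g + 2)*(g + 4)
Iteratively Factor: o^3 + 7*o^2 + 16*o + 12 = (o + 3)*(o^2 + 4*o + 4) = (o + 2)*(o + 3)*(o + 2)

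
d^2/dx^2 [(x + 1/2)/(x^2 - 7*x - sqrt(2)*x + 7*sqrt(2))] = ((2*x + 1)*(-2*x + sqrt(2) + 7)^2 + (-6*x + 2*sqrt(2) + 13)*(x^2 - 7*x - sqrt(2)*x + 7*sqrt(2)))/(x^2 - 7*x - sqrt(2)*x + 7*sqrt(2))^3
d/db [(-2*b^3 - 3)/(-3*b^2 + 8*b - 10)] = 2*(3*b^2*(3*b^2 - 8*b + 10) - (3*b - 4)*(2*b^3 + 3))/(3*b^2 - 8*b + 10)^2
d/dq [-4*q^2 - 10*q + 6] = -8*q - 10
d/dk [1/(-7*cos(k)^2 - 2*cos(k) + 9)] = -2*(7*cos(k) + 1)*sin(k)/(7*cos(k)^2 + 2*cos(k) - 9)^2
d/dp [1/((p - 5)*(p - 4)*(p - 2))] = (-(p - 5)*(p - 4) - (p - 5)*(p - 2) - (p - 4)*(p - 2))/((p - 5)^2*(p - 4)^2*(p - 2)^2)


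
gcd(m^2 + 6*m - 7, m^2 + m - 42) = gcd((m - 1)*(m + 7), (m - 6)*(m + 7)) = m + 7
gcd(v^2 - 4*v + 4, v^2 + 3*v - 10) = v - 2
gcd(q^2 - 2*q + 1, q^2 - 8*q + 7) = q - 1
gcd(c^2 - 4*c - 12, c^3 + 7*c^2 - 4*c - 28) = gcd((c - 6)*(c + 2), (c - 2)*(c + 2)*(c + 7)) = c + 2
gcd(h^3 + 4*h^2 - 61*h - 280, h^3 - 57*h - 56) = h^2 - h - 56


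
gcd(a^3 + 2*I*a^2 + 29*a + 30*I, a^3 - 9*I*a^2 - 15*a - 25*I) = a^2 - 4*I*a + 5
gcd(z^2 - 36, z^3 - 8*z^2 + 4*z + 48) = z - 6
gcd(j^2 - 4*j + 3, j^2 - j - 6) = j - 3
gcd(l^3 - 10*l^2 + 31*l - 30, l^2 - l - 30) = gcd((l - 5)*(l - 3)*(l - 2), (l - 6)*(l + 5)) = 1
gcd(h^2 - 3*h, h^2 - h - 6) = h - 3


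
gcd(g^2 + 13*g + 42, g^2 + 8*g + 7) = g + 7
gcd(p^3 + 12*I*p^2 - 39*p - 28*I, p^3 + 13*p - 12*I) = p + 4*I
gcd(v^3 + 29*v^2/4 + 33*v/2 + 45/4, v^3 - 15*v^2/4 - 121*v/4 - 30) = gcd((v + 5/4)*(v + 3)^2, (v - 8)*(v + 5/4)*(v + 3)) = v^2 + 17*v/4 + 15/4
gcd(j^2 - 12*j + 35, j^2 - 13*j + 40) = j - 5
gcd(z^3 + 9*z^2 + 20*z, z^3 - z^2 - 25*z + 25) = z + 5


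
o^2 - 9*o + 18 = (o - 6)*(o - 3)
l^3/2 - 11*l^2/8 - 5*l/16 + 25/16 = (l/2 + 1/2)*(l - 5/2)*(l - 5/4)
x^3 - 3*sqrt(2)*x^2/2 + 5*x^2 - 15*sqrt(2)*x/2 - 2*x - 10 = (x + 5)*(x - 2*sqrt(2))*(x + sqrt(2)/2)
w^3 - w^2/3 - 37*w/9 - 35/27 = (w - 7/3)*(w + 1/3)*(w + 5/3)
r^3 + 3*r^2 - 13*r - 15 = (r - 3)*(r + 1)*(r + 5)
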